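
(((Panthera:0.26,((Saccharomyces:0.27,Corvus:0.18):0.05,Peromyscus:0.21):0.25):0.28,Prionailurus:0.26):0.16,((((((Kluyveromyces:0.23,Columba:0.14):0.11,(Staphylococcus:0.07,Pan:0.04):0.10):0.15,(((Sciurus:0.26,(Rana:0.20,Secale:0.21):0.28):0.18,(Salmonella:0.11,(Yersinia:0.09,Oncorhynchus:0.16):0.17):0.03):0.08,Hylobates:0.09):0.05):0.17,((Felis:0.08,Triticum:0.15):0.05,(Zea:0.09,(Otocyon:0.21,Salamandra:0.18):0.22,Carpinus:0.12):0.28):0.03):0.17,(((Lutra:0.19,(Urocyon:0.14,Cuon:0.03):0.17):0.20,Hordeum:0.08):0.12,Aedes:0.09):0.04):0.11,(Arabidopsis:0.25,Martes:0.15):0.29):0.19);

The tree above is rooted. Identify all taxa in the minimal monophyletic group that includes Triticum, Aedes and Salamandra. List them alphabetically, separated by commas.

Aedes, Carpinus, Columba, Cuon, Felis, Hordeum, Hylobates, Kluyveromyces, Lutra, Oncorhynchus, Otocyon, Pan, Rana, Salamandra, Salmonella, Sciurus, Secale, Staphylococcus, Triticum, Urocyon, Yersinia, Zea

Tracing Triticum: it sits inside (Felis,Triticum).
Tracing Aedes: it sits inside (((Lutra,(Urocyon,Cuon)),Hordeum),Aedes).
Tracing Salamandra: it sits inside (Otocyon,Salamandra).
The smallest clade enclosing all 3 is (((((Kluyveromyces,Columba),(Staphylococcus,Pan)),(((Sciurus,(Rana,Secale)),(Salmonella,(Yersinia,Oncorhynchus))),Hylobates)),((Felis,Triticum),(Zea,(Otocyon,Salamandra),Carpinus))),(((Lutra,(Urocyon,Cuon)),Hordeum),Aedes)); the answer is its 22 terminal taxa in alphabetical order.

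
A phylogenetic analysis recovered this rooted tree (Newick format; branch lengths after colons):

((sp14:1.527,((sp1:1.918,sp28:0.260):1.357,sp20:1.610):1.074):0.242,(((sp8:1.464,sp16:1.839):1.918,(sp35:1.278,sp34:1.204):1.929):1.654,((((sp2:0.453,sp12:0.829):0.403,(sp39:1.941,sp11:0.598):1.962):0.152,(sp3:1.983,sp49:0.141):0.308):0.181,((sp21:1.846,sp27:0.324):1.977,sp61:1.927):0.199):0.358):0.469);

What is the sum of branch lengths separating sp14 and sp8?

7.274

The path runs sp14 → … → MRCA → … → sp8; the MRCA is the root of the tree.
Branch lengths along that path: 1.527 + 0.242 + 0.469 + 1.654 + 1.918 + 1.464 = 7.274.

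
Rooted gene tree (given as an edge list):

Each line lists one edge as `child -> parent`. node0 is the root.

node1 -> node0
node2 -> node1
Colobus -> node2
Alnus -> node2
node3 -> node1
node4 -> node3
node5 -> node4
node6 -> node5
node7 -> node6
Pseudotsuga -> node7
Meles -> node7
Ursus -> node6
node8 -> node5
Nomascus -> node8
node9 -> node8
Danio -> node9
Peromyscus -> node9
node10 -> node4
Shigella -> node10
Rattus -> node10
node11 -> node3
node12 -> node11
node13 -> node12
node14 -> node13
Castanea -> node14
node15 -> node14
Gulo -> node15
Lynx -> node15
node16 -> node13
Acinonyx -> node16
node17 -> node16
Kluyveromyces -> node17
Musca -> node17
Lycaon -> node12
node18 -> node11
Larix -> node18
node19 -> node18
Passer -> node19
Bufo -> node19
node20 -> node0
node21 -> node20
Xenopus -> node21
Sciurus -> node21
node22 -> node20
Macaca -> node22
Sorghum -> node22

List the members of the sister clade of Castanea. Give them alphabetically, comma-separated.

Castanea attaches to the tree at the node subtending (Castanea,(Gulo,Lynx)).
The other lineage descending from that same node — the sister group — is (Gulo,Lynx); its 2 tips in alphabetical order are the answer.

Gulo, Lynx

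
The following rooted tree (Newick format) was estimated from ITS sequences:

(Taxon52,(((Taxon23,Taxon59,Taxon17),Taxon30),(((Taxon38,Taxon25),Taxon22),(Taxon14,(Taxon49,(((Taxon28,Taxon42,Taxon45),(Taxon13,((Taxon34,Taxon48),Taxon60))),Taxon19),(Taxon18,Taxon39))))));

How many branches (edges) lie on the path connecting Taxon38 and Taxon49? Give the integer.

6

The MRCA of Taxon38 and Taxon49 is the node subtending (((Taxon38,Taxon25),Taxon22),(Taxon14,(Taxon49,(((Taxon28,Taxon42,Taxon45),(Taxon13,((Taxon34,Taxon48),Taxon60))),Taxon19),(Taxon18,Taxon39)))).
From Taxon38 up to that node: 3 branches. From Taxon49 up to the same node: 3 branches. Total: 3 + 3 = 6.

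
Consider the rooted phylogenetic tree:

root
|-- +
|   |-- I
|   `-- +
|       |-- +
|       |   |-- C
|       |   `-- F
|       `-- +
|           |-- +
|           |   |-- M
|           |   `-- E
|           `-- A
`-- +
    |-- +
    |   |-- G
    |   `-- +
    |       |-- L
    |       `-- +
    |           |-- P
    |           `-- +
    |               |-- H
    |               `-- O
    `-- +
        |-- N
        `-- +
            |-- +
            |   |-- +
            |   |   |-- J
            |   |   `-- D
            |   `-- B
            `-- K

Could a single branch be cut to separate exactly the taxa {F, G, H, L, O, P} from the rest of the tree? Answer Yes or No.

The MRCA of the listed taxa is the root, so the smallest clade containing them is the whole tree.
That clade also contains A, B, C, D, E, I, J, K, M, N, which are not in the proposed group, so the group is not monophyletic.

No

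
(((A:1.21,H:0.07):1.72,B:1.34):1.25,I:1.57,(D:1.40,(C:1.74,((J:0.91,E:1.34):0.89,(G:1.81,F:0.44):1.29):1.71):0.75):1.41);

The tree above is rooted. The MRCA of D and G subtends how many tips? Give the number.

6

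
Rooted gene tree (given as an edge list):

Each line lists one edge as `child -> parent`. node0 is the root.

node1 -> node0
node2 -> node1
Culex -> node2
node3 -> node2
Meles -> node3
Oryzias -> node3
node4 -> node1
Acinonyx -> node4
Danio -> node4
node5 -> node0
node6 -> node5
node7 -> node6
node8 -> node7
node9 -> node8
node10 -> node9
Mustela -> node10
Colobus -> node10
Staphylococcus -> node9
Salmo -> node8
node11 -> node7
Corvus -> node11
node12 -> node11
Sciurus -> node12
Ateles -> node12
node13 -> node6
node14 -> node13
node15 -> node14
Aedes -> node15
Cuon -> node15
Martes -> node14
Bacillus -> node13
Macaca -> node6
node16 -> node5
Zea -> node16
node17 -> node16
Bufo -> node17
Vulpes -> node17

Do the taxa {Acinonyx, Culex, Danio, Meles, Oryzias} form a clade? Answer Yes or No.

Yes

The most recent common ancestor of these taxa subtends ((Culex,(Meles,Oryzias)),(Acinonyx,Danio)).
That clade has exactly 5 tips — every listed taxon and nothing else — so the group is monophyletic.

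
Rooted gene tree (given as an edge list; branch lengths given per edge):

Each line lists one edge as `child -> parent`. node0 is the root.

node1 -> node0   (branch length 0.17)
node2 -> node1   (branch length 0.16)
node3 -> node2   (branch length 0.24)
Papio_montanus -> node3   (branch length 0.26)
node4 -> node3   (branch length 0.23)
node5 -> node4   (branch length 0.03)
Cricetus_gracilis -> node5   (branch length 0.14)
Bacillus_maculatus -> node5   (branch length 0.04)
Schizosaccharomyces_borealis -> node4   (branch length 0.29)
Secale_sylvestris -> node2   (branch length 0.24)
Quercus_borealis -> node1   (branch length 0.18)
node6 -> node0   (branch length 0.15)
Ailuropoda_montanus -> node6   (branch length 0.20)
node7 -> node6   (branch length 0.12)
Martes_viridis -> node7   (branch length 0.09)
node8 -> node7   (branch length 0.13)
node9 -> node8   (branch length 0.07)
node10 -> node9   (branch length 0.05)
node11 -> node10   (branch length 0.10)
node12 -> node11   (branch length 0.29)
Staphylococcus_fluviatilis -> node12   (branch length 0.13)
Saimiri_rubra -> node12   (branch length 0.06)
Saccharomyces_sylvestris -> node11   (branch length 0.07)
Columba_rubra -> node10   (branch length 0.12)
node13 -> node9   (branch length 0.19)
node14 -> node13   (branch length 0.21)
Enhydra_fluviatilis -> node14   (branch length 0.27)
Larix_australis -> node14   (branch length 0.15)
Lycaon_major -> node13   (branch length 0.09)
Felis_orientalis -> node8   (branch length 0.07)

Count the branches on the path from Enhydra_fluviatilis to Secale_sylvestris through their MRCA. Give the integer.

10

The MRCA of Enhydra_fluviatilis and Secale_sylvestris is the root of the tree.
From Enhydra_fluviatilis up to that node: 7 branches. From Secale_sylvestris up to the same node: 3 branches. Total: 7 + 3 = 10.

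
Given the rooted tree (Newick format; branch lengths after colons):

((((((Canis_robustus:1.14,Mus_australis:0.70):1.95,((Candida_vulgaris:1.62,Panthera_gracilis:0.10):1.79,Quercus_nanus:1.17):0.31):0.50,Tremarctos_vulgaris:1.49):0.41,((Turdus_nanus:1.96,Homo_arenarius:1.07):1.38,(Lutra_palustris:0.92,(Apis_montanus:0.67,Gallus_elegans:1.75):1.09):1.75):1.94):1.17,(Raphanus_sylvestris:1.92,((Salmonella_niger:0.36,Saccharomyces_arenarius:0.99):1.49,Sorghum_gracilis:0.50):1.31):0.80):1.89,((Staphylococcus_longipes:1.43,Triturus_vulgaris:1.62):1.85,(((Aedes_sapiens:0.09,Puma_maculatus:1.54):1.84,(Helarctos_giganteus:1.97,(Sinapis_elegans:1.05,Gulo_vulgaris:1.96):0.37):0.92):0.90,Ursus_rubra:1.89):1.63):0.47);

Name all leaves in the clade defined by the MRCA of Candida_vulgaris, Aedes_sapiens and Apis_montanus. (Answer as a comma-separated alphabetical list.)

Tracing Candida_vulgaris: it sits inside (Candida_vulgaris,Panthera_gracilis).
Tracing Aedes_sapiens: it sits inside (Aedes_sapiens,Puma_maculatus).
Tracing Apis_montanus: it sits inside (Apis_montanus,Gallus_elegans).
The smallest clade enclosing all 3 is the whole tree (their MRCA is the root), so the answer is all 23 tips in alphabetical order.

Aedes_sapiens, Apis_montanus, Candida_vulgaris, Canis_robustus, Gallus_elegans, Gulo_vulgaris, Helarctos_giganteus, Homo_arenarius, Lutra_palustris, Mus_australis, Panthera_gracilis, Puma_maculatus, Quercus_nanus, Raphanus_sylvestris, Saccharomyces_arenarius, Salmonella_niger, Sinapis_elegans, Sorghum_gracilis, Staphylococcus_longipes, Tremarctos_vulgaris, Triturus_vulgaris, Turdus_nanus, Ursus_rubra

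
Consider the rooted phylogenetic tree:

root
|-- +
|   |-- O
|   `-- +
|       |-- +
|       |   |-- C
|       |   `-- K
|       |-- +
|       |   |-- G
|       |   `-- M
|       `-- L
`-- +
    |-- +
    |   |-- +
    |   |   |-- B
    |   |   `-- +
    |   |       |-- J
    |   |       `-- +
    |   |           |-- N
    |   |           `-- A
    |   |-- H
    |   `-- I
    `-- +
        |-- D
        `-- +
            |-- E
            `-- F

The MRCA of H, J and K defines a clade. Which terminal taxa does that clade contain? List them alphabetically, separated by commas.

Tracing H: it sits inside ((B,(J,(N,A))),H,I).
Tracing J: it sits inside (J,(N,A)).
Tracing K: it sits inside (C,K).
The smallest clade enclosing all 3 is the whole tree (their MRCA is the root), so the answer is all 15 tips in alphabetical order.

A, B, C, D, E, F, G, H, I, J, K, L, M, N, O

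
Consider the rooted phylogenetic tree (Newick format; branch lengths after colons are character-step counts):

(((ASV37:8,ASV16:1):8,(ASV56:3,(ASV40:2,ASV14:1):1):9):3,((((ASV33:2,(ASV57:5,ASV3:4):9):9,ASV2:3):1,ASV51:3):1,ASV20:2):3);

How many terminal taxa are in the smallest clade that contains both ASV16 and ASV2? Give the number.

The MRCA of ASV16 and ASV2 is the root, so the clade is the entire tree.
That clade contains 11 terminal taxa: ASV14, ASV16, ASV2, ASV20, ASV3, ASV33, ASV37, ASV40, ASV51, ASV56, ASV57.

11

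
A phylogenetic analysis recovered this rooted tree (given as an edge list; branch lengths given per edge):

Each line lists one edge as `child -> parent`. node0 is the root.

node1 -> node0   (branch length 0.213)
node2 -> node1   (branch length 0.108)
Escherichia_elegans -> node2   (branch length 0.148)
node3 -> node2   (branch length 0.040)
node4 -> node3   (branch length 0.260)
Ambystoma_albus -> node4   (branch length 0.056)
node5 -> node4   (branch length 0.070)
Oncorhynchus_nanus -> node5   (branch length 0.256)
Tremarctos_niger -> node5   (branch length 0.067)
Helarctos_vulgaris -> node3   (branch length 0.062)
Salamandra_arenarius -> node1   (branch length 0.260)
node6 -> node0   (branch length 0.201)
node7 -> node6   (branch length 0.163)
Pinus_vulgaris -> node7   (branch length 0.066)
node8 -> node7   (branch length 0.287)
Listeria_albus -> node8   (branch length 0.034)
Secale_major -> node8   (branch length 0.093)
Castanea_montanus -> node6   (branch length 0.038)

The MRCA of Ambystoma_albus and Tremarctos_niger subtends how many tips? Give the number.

The MRCA of Ambystoma_albus and Tremarctos_niger is the node subtending (Ambystoma_albus,(Oncorhynchus_nanus,Tremarctos_niger)).
That clade contains 3 terminal taxa: Ambystoma_albus, Oncorhynchus_nanus, Tremarctos_niger.

3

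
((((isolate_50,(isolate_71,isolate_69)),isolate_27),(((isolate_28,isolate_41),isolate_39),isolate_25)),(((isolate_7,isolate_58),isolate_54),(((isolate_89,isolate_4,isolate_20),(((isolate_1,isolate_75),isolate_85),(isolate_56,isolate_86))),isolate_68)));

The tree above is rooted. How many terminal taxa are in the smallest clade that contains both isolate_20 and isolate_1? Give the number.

8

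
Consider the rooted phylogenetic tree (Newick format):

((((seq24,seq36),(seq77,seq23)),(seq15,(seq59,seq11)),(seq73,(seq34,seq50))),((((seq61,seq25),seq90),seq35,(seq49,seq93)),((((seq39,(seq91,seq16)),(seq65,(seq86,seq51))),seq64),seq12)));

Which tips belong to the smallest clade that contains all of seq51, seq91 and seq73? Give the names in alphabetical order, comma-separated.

seq11, seq12, seq15, seq16, seq23, seq24, seq25, seq34, seq35, seq36, seq39, seq49, seq50, seq51, seq59, seq61, seq64, seq65, seq73, seq77, seq86, seq90, seq91, seq93

Tracing seq51: it sits inside (seq86,seq51).
Tracing seq91: it sits inside (seq91,seq16).
Tracing seq73: it sits inside (seq73,(seq34,seq50)).
The smallest clade enclosing all 3 is the whole tree (their MRCA is the root), so the answer is all 24 tips in alphabetical order.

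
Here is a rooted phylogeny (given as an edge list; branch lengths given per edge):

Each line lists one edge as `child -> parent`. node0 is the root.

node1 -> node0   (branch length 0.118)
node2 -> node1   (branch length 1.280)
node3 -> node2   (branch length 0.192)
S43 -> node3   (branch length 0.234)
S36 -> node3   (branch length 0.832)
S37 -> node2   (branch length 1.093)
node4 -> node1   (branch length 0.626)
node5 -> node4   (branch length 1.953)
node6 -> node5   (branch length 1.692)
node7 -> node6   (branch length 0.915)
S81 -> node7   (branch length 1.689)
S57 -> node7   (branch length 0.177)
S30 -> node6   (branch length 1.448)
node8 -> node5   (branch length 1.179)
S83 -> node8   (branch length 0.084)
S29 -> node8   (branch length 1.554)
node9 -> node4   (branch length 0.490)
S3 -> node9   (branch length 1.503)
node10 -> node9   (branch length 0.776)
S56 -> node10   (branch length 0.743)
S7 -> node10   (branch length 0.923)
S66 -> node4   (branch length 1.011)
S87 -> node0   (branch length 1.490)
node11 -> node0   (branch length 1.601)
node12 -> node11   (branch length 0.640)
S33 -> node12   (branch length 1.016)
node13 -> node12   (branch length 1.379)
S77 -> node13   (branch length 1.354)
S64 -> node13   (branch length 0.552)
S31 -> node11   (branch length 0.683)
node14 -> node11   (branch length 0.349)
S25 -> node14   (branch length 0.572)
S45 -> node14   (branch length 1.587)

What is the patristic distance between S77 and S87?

The path runs S77 → … → MRCA → … → S87; the MRCA is the root of the tree.
Branch lengths along that path: 1.354 + 1.379 + 0.640 + 1.601 + 1.490 = 6.464.

6.464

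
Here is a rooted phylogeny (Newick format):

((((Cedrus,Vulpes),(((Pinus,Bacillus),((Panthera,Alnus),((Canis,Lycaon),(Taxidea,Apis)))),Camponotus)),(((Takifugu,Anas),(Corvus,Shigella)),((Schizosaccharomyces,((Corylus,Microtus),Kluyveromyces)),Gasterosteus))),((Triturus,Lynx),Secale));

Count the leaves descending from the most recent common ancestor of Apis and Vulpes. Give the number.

The MRCA of Apis and Vulpes is the node subtending ((Cedrus,Vulpes),(((Pinus,Bacillus),((Panthera,Alnus),((Canis,Lycaon),(Taxidea,Apis)))),Camponotus)).
That clade contains 11 terminal taxa: Alnus, Apis, Bacillus, Camponotus, Canis, Cedrus, Lycaon, Panthera, Pinus, Taxidea, Vulpes.

11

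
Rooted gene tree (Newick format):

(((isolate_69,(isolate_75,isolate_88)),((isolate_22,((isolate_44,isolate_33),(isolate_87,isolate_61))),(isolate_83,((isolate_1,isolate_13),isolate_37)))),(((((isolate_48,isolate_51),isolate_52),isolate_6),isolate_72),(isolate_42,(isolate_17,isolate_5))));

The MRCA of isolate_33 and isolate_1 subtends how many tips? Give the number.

The MRCA of isolate_33 and isolate_1 is the node subtending ((isolate_22,((isolate_44,isolate_33),(isolate_87,isolate_61))),(isolate_83,((isolate_1,isolate_13),isolate_37))).
That clade contains 9 terminal taxa: isolate_1, isolate_13, isolate_22, isolate_33, isolate_37, isolate_44, isolate_61, isolate_83, isolate_87.

9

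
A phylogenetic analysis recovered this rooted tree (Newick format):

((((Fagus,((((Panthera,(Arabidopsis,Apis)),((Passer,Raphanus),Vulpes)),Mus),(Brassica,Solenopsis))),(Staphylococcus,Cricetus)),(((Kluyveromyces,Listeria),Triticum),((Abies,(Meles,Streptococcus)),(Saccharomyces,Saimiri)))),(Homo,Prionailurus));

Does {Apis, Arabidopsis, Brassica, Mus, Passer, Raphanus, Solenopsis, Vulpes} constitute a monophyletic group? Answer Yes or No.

No

The MRCA of the listed taxa subtends ((((Panthera,(Arabidopsis,Apis)),((Passer,Raphanus),Vulpes)),Mus),(Brassica,Solenopsis)).
That clade also contains Panthera, which is not in the proposed group, so the group is not monophyletic.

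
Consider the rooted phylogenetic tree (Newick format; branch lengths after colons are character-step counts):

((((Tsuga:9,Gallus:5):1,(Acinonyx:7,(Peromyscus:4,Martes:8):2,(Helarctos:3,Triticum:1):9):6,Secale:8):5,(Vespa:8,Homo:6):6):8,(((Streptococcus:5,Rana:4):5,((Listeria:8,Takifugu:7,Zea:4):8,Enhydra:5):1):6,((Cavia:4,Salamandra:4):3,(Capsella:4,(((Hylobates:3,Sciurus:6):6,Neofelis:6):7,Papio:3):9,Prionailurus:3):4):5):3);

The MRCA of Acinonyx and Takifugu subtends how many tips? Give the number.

24

The MRCA of Acinonyx and Takifugu is the root, so the clade is the entire tree.
That clade contains 24 terminal taxa: Acinonyx, Capsella, Cavia, Enhydra, Gallus, Helarctos, Homo, Hylobates, Listeria, Martes, Neofelis, Papio, Peromyscus, Prionailurus, Rana, Salamandra, Sciurus, Secale, Streptococcus, Takifugu, Triticum, Tsuga, Vespa, Zea.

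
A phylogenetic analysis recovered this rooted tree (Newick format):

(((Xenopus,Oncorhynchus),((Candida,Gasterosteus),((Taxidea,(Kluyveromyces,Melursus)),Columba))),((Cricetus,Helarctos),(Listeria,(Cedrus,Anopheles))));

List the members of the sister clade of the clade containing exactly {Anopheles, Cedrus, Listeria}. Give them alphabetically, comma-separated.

The clade containing exactly {Anopheles, Cedrus, Listeria} attaches to the tree at the node subtending ((Cricetus,Helarctos),(Listeria,(Cedrus,Anopheles))).
The other lineage descending from that same node — the sister group — is (Cricetus,Helarctos); its 2 tips in alphabetical order are the answer.

Cricetus, Helarctos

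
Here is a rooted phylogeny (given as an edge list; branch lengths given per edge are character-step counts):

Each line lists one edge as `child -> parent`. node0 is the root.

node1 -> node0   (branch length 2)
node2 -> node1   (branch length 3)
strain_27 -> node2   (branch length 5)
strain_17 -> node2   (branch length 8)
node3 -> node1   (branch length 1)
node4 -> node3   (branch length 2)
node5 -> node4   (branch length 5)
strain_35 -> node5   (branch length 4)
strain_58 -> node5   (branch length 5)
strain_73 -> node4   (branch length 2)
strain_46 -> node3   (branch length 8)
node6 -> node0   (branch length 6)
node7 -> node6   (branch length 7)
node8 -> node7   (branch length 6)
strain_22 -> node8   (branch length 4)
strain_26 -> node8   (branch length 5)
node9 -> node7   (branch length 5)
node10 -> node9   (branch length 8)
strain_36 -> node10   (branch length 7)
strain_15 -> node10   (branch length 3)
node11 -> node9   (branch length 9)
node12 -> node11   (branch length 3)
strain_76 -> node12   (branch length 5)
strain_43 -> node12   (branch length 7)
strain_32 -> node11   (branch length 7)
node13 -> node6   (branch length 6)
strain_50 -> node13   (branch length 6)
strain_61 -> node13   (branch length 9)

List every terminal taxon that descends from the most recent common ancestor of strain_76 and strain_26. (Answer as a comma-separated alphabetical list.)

strain_15, strain_22, strain_26, strain_32, strain_36, strain_43, strain_76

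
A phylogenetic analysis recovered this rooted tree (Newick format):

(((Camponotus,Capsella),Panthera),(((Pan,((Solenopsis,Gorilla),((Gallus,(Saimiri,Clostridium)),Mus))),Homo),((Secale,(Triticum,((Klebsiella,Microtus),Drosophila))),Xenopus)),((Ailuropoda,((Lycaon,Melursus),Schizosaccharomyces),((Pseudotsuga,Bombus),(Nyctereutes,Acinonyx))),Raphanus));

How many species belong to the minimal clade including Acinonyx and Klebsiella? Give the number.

26

The MRCA of Acinonyx and Klebsiella is the root, so the clade is the entire tree.
That clade contains 26 terminal taxa: Acinonyx, Ailuropoda, Bombus, Camponotus, Capsella, Clostridium, Drosophila, Gallus, Gorilla, Homo, Klebsiella, Lycaon, Melursus, Microtus, Mus, Nyctereutes, Pan, Panthera, Pseudotsuga, Raphanus, Saimiri, Schizosaccharomyces, Secale, Solenopsis, Triticum, Xenopus.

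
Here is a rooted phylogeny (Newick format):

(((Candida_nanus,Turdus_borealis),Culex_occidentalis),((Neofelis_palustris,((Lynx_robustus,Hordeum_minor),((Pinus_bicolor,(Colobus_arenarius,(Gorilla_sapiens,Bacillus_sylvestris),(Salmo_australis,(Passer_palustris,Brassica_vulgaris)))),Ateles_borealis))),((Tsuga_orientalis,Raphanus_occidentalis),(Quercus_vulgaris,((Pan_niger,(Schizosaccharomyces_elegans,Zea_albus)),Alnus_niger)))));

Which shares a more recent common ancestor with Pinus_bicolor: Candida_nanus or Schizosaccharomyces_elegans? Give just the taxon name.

The MRCA of Pinus_bicolor and Schizosaccharomyces_elegans subtends ((Neofelis_palustris,((Lynx_robustus,Hordeum_minor),((Pinus_bicolor,(Colobus_arenarius,(Gorilla_sapiens,Bacillus_sylvestris),(Salmo_australis,(Passer_palustris,Brassica_vulgaris)))),Ateles_borealis))),((Tsuga_orientalis,Raphanus_occidentalis),(Quercus_vulgaris,((Pan_niger,(Schizosaccharomyces_elegans,Zea_albus)),Alnus_niger)))) (18 taxa).
The MRCA of Pinus_bicolor and Candida_nanus is the root, subtending the entire tree (21 taxa).
The first is nested inside the second, so Pinus_bicolor shares a more recent common ancestor with Schizosaccharomyces_elegans.

Schizosaccharomyces_elegans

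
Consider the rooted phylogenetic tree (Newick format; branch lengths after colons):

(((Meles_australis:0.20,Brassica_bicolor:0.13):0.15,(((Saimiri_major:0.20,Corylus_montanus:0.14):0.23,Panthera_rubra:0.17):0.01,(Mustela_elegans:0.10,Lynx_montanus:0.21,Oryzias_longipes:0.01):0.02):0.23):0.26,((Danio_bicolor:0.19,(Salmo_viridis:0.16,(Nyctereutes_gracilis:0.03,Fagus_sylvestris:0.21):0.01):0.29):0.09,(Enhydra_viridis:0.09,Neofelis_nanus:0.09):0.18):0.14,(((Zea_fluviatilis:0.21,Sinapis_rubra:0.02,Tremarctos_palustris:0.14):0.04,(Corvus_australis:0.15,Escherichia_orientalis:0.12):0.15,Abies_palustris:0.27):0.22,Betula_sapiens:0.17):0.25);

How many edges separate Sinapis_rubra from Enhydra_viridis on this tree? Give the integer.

7

The MRCA of Sinapis_rubra and Enhydra_viridis is the root of the tree.
From Sinapis_rubra up to that node: 4 branches. From Enhydra_viridis up to the same node: 3 branches. Total: 4 + 3 = 7.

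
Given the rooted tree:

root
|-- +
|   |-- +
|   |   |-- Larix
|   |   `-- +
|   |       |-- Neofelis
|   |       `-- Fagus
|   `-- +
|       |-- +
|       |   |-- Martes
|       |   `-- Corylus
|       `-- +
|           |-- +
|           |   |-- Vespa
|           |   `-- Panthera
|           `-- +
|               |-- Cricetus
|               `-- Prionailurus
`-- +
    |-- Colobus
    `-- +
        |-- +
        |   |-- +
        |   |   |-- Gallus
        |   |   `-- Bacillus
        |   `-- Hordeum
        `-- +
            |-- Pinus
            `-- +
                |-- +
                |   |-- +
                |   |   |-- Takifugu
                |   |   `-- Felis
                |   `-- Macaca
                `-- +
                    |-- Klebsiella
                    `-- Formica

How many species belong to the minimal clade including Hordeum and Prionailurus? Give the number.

The MRCA of Hordeum and Prionailurus is the root, so the clade is the entire tree.
That clade contains 19 terminal taxa: Bacillus, Colobus, Corylus, Cricetus, Fagus, Felis, Formica, Gallus, Hordeum, Klebsiella, Larix, Macaca, Martes, Neofelis, Panthera, Pinus, Prionailurus, Takifugu, Vespa.

19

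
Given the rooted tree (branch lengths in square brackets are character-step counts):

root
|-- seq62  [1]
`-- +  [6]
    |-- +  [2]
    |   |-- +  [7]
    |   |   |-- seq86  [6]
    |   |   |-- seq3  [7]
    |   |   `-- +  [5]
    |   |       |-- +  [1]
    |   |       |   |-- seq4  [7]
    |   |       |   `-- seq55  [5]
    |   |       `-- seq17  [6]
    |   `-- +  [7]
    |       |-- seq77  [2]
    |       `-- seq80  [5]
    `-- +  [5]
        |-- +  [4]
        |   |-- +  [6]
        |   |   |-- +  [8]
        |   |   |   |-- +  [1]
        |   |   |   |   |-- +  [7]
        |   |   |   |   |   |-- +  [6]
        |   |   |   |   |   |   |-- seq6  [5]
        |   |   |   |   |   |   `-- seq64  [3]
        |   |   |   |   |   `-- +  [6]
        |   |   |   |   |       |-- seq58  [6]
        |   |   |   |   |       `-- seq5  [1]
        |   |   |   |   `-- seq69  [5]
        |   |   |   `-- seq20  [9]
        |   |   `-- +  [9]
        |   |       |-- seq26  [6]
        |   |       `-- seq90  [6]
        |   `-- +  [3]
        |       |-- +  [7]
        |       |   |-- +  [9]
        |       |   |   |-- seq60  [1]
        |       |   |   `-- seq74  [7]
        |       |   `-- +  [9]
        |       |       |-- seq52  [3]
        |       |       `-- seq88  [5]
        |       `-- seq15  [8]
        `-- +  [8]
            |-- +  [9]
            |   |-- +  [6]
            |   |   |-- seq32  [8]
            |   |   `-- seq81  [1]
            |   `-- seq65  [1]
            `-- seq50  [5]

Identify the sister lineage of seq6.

seq64

seq6 attaches to the tree at the node subtending (seq6,seq64).
The other lineage descending from that same node — the sister group — is the single tip seq64.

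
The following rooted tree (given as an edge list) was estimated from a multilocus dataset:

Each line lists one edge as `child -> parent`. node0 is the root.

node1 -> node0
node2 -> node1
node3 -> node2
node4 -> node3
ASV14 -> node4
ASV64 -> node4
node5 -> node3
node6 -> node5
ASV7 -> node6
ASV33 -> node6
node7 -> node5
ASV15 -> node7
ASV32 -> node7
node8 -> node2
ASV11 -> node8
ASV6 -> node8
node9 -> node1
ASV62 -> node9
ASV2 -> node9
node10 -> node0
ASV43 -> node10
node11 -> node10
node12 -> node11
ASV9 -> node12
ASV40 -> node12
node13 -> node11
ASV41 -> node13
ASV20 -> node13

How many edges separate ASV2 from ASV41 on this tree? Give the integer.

7

The MRCA of ASV2 and ASV41 is the root of the tree.
From ASV2 up to that node: 3 branches. From ASV41 up to the same node: 4 branches. Total: 3 + 4 = 7.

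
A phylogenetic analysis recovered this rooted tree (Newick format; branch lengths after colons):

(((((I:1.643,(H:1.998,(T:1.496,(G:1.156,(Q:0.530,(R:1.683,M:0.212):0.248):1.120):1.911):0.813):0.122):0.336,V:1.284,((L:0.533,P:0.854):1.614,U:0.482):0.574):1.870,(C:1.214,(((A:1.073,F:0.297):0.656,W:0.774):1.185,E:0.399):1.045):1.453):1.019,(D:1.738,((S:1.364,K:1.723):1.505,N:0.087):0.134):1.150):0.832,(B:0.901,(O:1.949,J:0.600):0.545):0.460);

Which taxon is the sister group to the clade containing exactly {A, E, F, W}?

The clade containing exactly {A, E, F, W} attaches to the tree at the node subtending (C,(((A,F),W),E)).
The other lineage descending from that same node — the sister group — is the single tip C.

C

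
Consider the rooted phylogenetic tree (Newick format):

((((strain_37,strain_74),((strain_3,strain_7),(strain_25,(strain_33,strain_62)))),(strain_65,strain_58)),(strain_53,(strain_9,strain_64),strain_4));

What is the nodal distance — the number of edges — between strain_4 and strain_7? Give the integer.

7

The MRCA of strain_4 and strain_7 is the root of the tree.
From strain_4 up to that node: 2 branches. From strain_7 up to the same node: 5 branches. Total: 2 + 5 = 7.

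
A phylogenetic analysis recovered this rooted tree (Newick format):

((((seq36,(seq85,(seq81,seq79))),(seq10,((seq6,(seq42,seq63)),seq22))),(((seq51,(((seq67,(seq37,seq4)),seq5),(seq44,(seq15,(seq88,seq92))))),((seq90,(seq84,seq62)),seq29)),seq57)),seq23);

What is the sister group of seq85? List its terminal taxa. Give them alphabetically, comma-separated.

seq79, seq81

seq85 attaches to the tree at the node subtending (seq85,(seq81,seq79)).
The other lineage descending from that same node — the sister group — is (seq81,seq79); its 2 tips in alphabetical order are the answer.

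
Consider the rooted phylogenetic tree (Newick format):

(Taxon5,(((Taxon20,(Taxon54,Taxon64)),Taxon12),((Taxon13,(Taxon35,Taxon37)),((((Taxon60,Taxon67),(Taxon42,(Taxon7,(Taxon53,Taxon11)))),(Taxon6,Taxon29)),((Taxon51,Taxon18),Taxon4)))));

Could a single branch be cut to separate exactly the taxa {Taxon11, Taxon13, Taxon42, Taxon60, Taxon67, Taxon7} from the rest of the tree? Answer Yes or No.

No

The MRCA of the listed taxa subtends ((Taxon13,(Taxon35,Taxon37)),((((Taxon60,Taxon67),(Taxon42,(Taxon7,(Taxon53,Taxon11)))),(Taxon6,Taxon29)),((Taxon51,Taxon18),Taxon4))).
That clade also contains Taxon18, Taxon29, Taxon35, Taxon37, Taxon4, Taxon51, Taxon53, Taxon6, which are not in the proposed group, so the group is not monophyletic.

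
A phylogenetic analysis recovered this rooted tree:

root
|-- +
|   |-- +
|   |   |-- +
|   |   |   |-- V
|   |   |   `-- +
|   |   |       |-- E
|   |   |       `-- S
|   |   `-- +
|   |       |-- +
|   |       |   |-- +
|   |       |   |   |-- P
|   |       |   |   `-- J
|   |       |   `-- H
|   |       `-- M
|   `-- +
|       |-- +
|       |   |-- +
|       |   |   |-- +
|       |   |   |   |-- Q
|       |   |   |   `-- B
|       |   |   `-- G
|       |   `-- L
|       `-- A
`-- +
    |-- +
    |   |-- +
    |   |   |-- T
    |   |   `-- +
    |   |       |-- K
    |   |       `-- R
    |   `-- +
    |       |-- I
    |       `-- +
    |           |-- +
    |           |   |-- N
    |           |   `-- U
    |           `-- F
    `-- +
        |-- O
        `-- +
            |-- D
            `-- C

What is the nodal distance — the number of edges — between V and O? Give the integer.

7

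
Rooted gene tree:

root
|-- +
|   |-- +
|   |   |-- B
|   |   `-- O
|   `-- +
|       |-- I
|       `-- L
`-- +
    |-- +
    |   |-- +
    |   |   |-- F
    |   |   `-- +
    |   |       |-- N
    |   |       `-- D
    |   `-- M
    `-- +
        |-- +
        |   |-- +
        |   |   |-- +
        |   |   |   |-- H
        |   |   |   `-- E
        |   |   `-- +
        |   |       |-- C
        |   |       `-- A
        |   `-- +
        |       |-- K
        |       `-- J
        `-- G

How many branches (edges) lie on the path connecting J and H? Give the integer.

The MRCA of J and H is the node subtending (((H,E),(C,A)),(K,J)).
From J up to that node: 2 branches. From H up to the same node: 3 branches. Total: 2 + 3 = 5.

5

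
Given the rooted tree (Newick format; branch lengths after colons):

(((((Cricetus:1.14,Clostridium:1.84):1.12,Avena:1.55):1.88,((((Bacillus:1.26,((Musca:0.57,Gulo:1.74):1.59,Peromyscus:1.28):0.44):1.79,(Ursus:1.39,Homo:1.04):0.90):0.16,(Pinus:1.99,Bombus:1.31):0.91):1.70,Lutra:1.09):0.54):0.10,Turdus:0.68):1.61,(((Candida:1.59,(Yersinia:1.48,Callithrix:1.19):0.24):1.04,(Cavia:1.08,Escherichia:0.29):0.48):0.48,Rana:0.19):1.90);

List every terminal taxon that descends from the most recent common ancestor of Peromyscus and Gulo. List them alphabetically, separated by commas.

Tracing Peromyscus: it sits inside ((Musca,Gulo),Peromyscus).
Tracing Gulo: it sits inside (Musca,Gulo).
The smallest clade enclosing both is ((Musca,Gulo),Peromyscus); the answer is its 3 terminal taxa in alphabetical order.

Gulo, Musca, Peromyscus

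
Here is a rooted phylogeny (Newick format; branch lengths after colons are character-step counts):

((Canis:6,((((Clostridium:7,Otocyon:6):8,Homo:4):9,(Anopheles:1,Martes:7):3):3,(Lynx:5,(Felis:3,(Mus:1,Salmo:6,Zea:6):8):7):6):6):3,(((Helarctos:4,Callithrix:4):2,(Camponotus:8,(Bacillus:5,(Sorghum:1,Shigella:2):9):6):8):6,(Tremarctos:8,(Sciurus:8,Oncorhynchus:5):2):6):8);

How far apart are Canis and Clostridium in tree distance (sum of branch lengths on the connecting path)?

The path runs Canis → … → MRCA → … → Clostridium; the MRCA is the node subtending (Canis,((((Clostridium,Otocyon),Homo),(Anopheles,Martes)),(Lynx,(Felis,(Mus,Salmo,Zea))))).
Branch lengths along that path: 6 + 6 + 3 + 9 + 8 + 7 = 39.

39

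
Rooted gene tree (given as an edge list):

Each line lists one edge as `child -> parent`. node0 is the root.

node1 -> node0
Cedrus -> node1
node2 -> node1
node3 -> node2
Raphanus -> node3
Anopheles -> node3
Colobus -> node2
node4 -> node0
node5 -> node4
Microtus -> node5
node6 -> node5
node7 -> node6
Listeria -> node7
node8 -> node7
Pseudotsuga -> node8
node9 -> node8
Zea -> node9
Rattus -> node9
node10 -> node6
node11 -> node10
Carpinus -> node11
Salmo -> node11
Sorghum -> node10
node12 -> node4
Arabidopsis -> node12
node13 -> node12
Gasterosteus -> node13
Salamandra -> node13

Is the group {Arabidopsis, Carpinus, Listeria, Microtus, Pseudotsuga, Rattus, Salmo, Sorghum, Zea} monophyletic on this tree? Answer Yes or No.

No

The MRCA of the listed taxa subtends ((Microtus,((Listeria,(Pseudotsuga,(Zea,Rattus))),((Carpinus,Salmo),Sorghum))),(Arabidopsis,(Gasterosteus,Salamandra))).
That clade also contains Gasterosteus, Salamandra, which are not in the proposed group, so the group is not monophyletic.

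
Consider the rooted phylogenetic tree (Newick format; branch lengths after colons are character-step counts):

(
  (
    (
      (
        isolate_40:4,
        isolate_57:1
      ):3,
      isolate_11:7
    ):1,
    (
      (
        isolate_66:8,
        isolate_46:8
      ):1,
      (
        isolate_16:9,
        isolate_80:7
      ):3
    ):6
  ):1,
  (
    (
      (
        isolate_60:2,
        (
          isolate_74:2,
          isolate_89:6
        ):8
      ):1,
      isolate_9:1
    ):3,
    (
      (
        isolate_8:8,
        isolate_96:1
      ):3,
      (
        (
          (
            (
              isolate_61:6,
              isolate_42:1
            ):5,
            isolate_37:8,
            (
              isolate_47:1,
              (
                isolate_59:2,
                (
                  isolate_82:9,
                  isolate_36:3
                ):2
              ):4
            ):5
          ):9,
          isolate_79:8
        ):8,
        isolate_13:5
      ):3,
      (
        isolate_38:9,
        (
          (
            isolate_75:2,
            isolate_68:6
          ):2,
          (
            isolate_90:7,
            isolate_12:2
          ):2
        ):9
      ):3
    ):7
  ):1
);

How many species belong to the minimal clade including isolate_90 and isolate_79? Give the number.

16

The MRCA of isolate_90 and isolate_79 is the node subtending ((isolate_8,isolate_96),((((isolate_61,isolate_42),isolate_37,(isolate_47,(isolate_59,(isolate_82,isolate_36)))),isolate_79),isolate_13),(isolate_38,((isolate_75,isolate_68),(isolate_90,isolate_12)))).
That clade contains 16 terminal taxa: isolate_12, isolate_13, isolate_36, isolate_37, isolate_38, isolate_42, isolate_47, isolate_59, isolate_61, isolate_68, isolate_75, isolate_79, isolate_8, isolate_82, isolate_90, isolate_96.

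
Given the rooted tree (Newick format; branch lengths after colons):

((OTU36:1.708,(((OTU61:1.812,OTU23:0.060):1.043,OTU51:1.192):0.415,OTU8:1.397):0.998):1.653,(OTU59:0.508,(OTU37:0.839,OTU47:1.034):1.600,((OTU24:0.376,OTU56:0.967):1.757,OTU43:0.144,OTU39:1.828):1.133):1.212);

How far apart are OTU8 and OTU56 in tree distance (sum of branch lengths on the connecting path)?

The path runs OTU8 → … → MRCA → … → OTU56; the MRCA is the root of the tree.
Branch lengths along that path: 1.397 + 0.998 + 1.653 + 1.212 + 1.133 + 1.757 + 0.967 = 9.117.

9.117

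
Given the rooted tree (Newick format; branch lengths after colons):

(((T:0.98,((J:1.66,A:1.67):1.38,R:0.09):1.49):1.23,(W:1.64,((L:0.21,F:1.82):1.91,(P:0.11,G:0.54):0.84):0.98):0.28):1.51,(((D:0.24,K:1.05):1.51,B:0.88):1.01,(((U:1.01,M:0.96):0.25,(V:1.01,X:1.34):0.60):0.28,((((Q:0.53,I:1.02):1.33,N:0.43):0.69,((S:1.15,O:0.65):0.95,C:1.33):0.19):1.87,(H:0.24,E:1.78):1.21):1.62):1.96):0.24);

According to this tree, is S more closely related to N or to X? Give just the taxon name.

The MRCA of S and N subtends (((Q,I),N),((S,O),C)) (6 taxa).
The MRCA of S and X subtends (((U,M),(V,X)),((((Q,I),N),((S,O),C)),(H,E))) (12 taxa).
The first is nested inside the second, so S shares a more recent common ancestor with N.

N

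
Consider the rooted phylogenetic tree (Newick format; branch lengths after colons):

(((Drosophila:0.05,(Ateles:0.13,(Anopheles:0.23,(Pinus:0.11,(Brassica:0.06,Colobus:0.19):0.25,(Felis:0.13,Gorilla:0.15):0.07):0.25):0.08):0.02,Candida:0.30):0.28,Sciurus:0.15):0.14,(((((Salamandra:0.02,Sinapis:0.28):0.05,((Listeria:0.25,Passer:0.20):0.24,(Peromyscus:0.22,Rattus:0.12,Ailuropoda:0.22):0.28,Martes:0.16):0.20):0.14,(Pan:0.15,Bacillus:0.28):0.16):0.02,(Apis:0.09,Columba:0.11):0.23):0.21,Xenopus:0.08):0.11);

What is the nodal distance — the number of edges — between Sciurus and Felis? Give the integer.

The MRCA of Sciurus and Felis is the node subtending ((Drosophila,(Ateles,(Anopheles,(Pinus,(Brassica,Colobus),(Felis,Gorilla)))),Candida),Sciurus).
From Sciurus up to that node: 1 branch. From Felis up to the same node: 6 branches. Total: 1 + 6 = 7.

7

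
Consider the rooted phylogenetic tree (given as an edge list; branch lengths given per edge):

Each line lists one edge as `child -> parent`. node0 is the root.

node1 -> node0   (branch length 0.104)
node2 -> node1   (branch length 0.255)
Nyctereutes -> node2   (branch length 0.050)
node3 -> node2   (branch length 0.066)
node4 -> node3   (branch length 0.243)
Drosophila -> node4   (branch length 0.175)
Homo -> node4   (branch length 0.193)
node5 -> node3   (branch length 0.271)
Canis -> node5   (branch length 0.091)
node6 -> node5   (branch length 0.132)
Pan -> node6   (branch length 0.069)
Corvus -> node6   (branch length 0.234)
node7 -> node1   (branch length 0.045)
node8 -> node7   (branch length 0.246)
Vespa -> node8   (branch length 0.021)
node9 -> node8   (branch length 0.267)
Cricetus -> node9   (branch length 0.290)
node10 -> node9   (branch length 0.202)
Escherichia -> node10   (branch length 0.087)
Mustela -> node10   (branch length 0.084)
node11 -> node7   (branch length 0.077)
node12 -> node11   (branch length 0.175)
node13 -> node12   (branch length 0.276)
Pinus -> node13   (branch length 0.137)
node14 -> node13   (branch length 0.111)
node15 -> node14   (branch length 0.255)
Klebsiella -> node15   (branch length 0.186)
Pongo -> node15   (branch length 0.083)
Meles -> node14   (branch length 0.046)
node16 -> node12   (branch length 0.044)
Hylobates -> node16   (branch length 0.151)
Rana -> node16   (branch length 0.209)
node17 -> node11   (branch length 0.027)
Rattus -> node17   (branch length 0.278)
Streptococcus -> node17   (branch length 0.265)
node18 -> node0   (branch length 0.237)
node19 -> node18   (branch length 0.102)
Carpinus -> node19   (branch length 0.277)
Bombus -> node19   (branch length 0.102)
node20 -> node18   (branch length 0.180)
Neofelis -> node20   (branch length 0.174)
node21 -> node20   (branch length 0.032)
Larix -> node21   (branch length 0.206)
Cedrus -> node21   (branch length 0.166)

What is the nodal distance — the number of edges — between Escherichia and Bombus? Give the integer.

9

The MRCA of Escherichia and Bombus is the root of the tree.
From Escherichia up to that node: 6 branches. From Bombus up to the same node: 3 branches. Total: 6 + 3 = 9.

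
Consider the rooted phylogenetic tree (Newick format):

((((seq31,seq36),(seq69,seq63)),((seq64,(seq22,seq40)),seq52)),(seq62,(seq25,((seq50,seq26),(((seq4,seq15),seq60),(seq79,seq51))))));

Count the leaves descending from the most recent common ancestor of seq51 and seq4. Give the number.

The MRCA of seq51 and seq4 is the node subtending (((seq4,seq15),seq60),(seq79,seq51)).
That clade contains 5 terminal taxa: seq15, seq4, seq51, seq60, seq79.

5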